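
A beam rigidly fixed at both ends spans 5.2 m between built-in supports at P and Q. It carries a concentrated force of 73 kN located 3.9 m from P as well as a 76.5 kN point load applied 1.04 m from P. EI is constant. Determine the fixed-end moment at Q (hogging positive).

Release both end moments; the primary structure is a simply-supported span PQ with redundants M_P and M_Q.
End rotations of the released simple span under the applied load (×1/EI):
  at P: point load 73 at a = 3.9: Pab(L + b)/(6LEI) = 77.11/EI
  at Q: point load 73 at a = 3.9: Pab(L + a)/(6LEI) = 107.9/EI
  at P: point load 76.5 at a = 1.04: Pab(L + b)/(6LEI) = 99.29/EI
  at Q: point load 76.5 at a = 1.04: Pab(L + a)/(6LEI) = 66.19/EI
  θ_P0 = 176.4/EI,  θ_Q0 = 174.1/EI
Flexibility coefficients: a unit moment at one end gives L/(3EI) there and L/(6EI) at the far end, so f₁₁ = f₂₂ = 1.733/EI and f₁₂ = f₂₁ = 0.8667/EI.
Compatibility — zero rotation at each built-in end:
  1.733 M_P + 0.8667 M_Q = 176.4
  0.8667 M_P + 1.733 M_Q = 174.1
Solving the pair gives M_P = 68.71 kN·m and M_Q = 66.11 kN·m (hogging).

M_Q = 66.11 kN·m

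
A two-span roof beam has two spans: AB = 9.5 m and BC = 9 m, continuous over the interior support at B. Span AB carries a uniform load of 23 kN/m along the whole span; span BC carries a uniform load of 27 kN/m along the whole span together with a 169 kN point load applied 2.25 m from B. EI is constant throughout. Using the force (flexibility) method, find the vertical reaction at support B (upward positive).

R_B = 441.4 kN

Release continuity at B by inserting a hinge; the redundant is the internal moment M_B. The primary structure is two simply-supported spans AB and BC.
Rotations at B on the released spans (each span's end-slope, ×1/EI):
  span AB: UDL 23: wL³/(24EI) = 821.7/EI
  span BC: UDL 27: wL³/(24EI) = 820.1/EI
  span BC: point load 169 at a = 2.25: Pab(L + b)/(6LEI) = 748.6/EI
  relative rotation θ_0 = (821.7 + 1569)/EI = 2390/EI
A unit hogging moment at B produces rotation L₁/(3EI) + L₂/(3EI) = 6.167/EI.
Slope continuity at B: θ_0 = M_B·6.167/EI, so M_B = 2390/6.167 = 387.6 kN·m (hogging).
Span AB, ΣM about A with M_B applied at B: R_B^{AB}·9.5 = 1038 + 387.6, so R_B^{AB} = 150.1 kN and R_A = 218.5 − 150.1 = 68.45 kN.
Span BC, ΣM about C: R_B^{BC}·9 = 2234 + 387.6, so R_B^{BC} = 291.3 kN and R_C = 412 − 291.3 = 120.7 kN.
R_B = 150.1 + 291.3 = 441.4 kN.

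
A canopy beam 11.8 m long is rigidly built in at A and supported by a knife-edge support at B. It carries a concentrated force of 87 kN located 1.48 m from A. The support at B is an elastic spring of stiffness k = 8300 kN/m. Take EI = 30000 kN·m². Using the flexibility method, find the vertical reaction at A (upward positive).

R_A = 85.05 kN

Choose R_B as the redundant. The primary structure is the cantilever fixed at A.
Primary-structure tip deflection at B by superposition:
  point load 87 at a = 1.48: Pa²(3L − a)/(6EI) = 1077/EI
Flexibility coefficient — unit upward force at B: δ_{BB} = L³/(3EI) = 547.7/EI.
With EI = 30000 kN·m²: δ_0 = 0.035911 m and δ_{BB} = 0.018256 m/kN.
Compatibility — the spring shortens by R_B/k under the reaction it provides: δ_0 − R_B·δ_{BB} = R_B/k. With 1/k = 0.00012 m/kN, R_B = δ_0 / (δ_{BB} + 1/k) = 0.035911 / (0.018256 + 0.00012) = 1.954 kN.
Vertical equilibrium: R_A = ΣP − R_B = 87 − 1.954 = 85.05 kN.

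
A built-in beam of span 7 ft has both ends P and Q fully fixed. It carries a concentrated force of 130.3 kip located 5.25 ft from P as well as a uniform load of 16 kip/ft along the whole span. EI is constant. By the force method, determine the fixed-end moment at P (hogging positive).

Take the two fixed-end moments M_P, M_Q as redundants; the released structure is the simple span PQ.
On the primary (simply-supported) span, the end slopes from the loading are:
  at P: point load 130.3 at a = 5.25: Pab(L + b)/(6LEI) = 249.4/EI
  at Q: point load 130.3 at a = 5.25: Pab(L + a)/(6LEI) = 349.2/EI
  at P: UDL 16: wL³/(24EI) = 228.7/EI
  at Q: UDL 16: wL³/(24EI) = 228.7/EI
  θ_P0 = 478.1/EI,  θ_Q0 = 577.8/EI
Flexibility coefficients: a unit moment at one end gives L/(3EI) there and L/(6EI) at the far end, so f₁₁ = f₂₂ = 2.333/EI and f₁₂ = f₂₁ = 1.167/EI.
Compatibility — zero rotation at each built-in end:
  2.333 M_P + 1.167 M_Q = 478.1
  1.167 M_P + 2.333 M_Q = 577.8
Solving the pair gives M_P = 108.1 kip·ft and M_Q = 193.6 kip·ft (hogging).

M_P = 108.1 kip·ft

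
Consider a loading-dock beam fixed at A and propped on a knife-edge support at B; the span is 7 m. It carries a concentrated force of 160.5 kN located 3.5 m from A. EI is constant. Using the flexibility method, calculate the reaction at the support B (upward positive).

R_B = 50.16 kN

Choose R_B as the redundant. The primary structure is the cantilever fixed at A.
Free-end deflection of the primary structure under the applied loading (downward +):
  point load 160.5 at a = 3.5: Pa²(3L − a)/(6EI) = 5735/EI
Flexibility coefficient — unit upward force at B: δ_{BB} = L³/(3EI) = 114.3/EI.
The prop prevents deflection at B: R_B = δ_0/δ_{BB} = 5735/114.3 = 50.16 kN.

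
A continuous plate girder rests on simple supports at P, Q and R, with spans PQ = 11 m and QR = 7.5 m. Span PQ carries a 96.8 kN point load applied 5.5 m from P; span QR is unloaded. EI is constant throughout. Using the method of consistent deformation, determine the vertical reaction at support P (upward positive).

R_P = 37.61 kN

Release continuity at Q by inserting a hinge; the redundant is the internal moment M_Q. The primary structure is two simply-supported spans PQ and QR.
Rotations at Q on the released spans (each span's end-slope, ×1/EI):
  span PQ: point load 96.8 at a = 5.5: Pab(L + a)/(6LEI) = 732/EI
  relative rotation θ_0 = (732 + 0)/EI = 732/EI
A unit hogging moment at Q produces rotation L₁/(3EI) + L₂/(3EI) = 6.167/EI.
Slope continuity at Q: θ_0 = M_Q·6.167/EI, so M_Q = 732/6.167 = 118.7 kN·m (hogging).
Span PQ, ΣM about P with M_Q applied at Q: R_Q^{PQ}·11 = 532.4 + 118.7, so R_Q^{PQ} = 59.19 kN and R_P = 96.8 − 59.19 = 37.61 kN.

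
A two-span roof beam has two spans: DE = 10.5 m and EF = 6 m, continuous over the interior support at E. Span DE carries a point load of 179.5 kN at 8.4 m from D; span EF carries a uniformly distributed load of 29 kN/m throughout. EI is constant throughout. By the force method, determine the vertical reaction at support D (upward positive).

Insert a hinge at E; M_E is the redundant, and each span becomes simply supported.
Rotations at E on the released spans (each span's end-slope, ×1/EI):
  span DE: point load 179.5 at a = 8.4: Pab(L + a)/(6LEI) = 949.9/EI
  span EF: UDL 29: wL³/(24EI) = 261/EI
  relative rotation θ_0 = (949.9 + 261)/EI = 1211/EI
A unit hogging moment at E produces rotation L₁/(3EI) + L₂/(3EI) = 5.5/EI.
Compatibility: M_E·(L₁+L₂)/(3EI) = θ_0, giving M_E = 220.2 kN·m (hogging).
Span DE, ΣM about D with M_E applied at E: R_E^{DE}·10.5 = 1508 + 220.2, so R_E^{DE} = 164.6 kN and R_D = 179.5 − 164.6 = 14.93 kN.

R_D = 14.93 kN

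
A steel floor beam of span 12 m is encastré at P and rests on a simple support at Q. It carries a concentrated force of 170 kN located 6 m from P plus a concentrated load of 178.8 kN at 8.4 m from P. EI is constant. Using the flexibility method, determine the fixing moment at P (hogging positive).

M_P = 675.4 kN·m

Remove the prop at Q; the released (primary) structure is a cantilever built in at P.
Downward deflection at the released point Q due to the loads:
  point load 170 at a = 6: Pa²(3L − a)/(6EI) = 30600/EI
  point load 178.8 at a = 8.4: Pa²(3L − a)/(6EI) = 58034/EI
  δ_0 = 88634/EI
Flexibility coefficient — unit upward force at Q: δ_{QQ} = L³/(3EI) = 576/EI.
The prop prevents deflection at Q: R_Q = δ_0/δ_{QQ} = 88634/576 = 153.9 kN.
Moment equilibrium about P: M_P = Σ(load moments about P) − R_Q·L = 2522 − 153.9×12 = 675.4 kN·m.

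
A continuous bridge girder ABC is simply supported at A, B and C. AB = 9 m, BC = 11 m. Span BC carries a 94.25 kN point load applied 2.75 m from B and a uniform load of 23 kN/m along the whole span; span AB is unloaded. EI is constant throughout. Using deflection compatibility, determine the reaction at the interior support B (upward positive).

Insert a hinge at B; M_B is the redundant, and each span becomes simply supported.
Rotations at B on the released spans (each span's end-slope, ×1/EI):
  span BC: point load 94.25 at a = 2.75: Pab(L + b)/(6LEI) = 623.7/EI
  span BC: UDL 23: wL³/(24EI) = 1276/EI
  relative rotation θ_0 = (0 + 1899)/EI = 1899/EI
A unit hogging moment at B produces rotation L₁/(3EI) + L₂/(3EI) = 6.667/EI.
Compatibility: M_B·(L₁+L₂)/(3EI) = θ_0, giving M_B = 284.9 kN·m (hogging).
Span AB, ΣM about A with M_B applied at B: R_B^{AB}·9 = 0 + 284.9, so R_B^{AB} = 31.65 kN and R_A = 0 − 31.65 = -31.65 kN.
Span BC, ΣM about C: R_B^{BC}·11 = 2169 + 284.9, so R_B^{BC} = 223.1 kN and R_C = 347.2 − 223.1 = 124.2 kN.
R_B = 31.65 + 223.1 = 254.7 kN.

R_B = 254.7 kN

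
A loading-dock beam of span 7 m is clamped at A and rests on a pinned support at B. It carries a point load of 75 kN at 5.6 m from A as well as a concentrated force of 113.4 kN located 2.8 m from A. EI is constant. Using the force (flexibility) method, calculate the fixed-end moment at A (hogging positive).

Take the reaction at B as the redundant and release it; the primary structure is a cantilever fixed at A.
Primary-structure tip deflection at B by superposition:
  point load 75 at a = 5.6: Pa²(3L − a)/(6EI) = 6037/EI
  point load 113.4 at a = 2.8: Pa²(3L − a)/(6EI) = 2697/EI
  δ_0 = 8734/EI
Flexibility coefficient — unit upward force at B: δ_{BB} = L³/(3EI) = 114.3/EI.
The prop prevents deflection at B: R_B = δ_0/δ_{BB} = 8734/114.3 = 76.39 kN.
Moment equilibrium about A: M_A = Σ(load moments about A) − R_B·L = 737.5 − 76.39×7 = 202.8 kN·m.

M_A = 202.8 kN·m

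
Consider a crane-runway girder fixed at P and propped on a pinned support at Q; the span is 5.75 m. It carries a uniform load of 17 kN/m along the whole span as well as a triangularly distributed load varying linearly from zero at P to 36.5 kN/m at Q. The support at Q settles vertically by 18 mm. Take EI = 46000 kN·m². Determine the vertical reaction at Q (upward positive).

Release the roller at Q. Primary structure: cantilever fixed at P.
Free-end deflection of the primary structure under the applied loading (downward +):
  UDL 17: wL⁴/(8EI) = 2323/EI
  triangular load, peak 36.5 at the free end: 11w₀L⁴/(120EI) = 3657/EI
  δ_0 = 5980/EI
Flexibility coefficient — unit upward force at Q: δ_{QQ} = L³/(3EI) = 63.37/EI.
With EI = 46000 kN·m²: δ_0 = 0.13001 m and δ_{QQ} = 0.001378 m/kN.
Compatibility — the beam at Q must follow the support down by 0.018 m: δ_0 − R_Q·δ_{QQ} = 0.018, so R_Q = (0.13001 − 0.018)/0.001378 = 81.31 kN.

R_Q = 81.31 kN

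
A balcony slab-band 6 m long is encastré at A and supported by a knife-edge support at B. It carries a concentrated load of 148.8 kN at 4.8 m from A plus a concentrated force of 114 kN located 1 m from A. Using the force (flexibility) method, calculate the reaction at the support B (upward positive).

Remove the prop at B; the released (primary) structure is a cantilever built in at A.
Downward deflection at the released point B due to the loads:
  point load 148.8 at a = 4.8: Pa²(3L − a)/(6EI) = 7542/EI
  point load 114 at a = 1: Pa²(3L − a)/(6EI) = 323/EI
  δ_0 = 7865/EI
Tip deflection under a unit load at B: L³/(3EI) = 72/EI.
Compatibility at B: δ_0 − R_B·δ_{BB} = 0, so R_B = 7865/72 = 109.2 kN.

R_B = 109.2 kN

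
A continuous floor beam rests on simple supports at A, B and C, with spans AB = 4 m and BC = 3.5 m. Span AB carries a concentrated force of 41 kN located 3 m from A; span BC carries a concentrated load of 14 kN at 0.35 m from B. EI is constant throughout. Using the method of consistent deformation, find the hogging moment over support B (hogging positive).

Release continuity at B by inserting a hinge; the redundant is the internal moment M_B. The primary structure is two simply-supported spans AB and BC.
End slopes at the hinge B, treating each span as simply supported:
  span AB: point load 41 at a = 3: Pab(L + a)/(6LEI) = 35.88/EI
  span BC: point load 14 at a = 0.35: Pab(L + b)/(6LEI) = 4.888/EI
  relative rotation θ_0 = (35.88 + 4.888)/EI = 40.76/EI
A unit hogging moment at B produces rotation L₁/(3EI) + L₂/(3EI) = 2.5/EI.
Compatibility: M_B·(L₁+L₂)/(3EI) = θ_0, giving M_B = 16.31 kN·m (hogging).

M_B = 16.31 kN·m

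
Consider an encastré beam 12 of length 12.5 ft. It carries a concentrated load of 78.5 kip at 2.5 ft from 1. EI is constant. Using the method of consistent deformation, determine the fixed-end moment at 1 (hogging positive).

M_1 = 125.6 kip·ft

Take the two fixed-end moments M_1, M_2 as redundants; the released structure is the simple span 12.
End rotations of the released simple span under the applied load (×1/EI):
  at 1: point load 78.5 at a = 2.5: Pab(L + b)/(6LEI) = 588.8/EI
  at 2: point load 78.5 at a = 2.5: Pab(L + a)/(6LEI) = 392.5/EI
  θ_10 = 588.8/EI,  θ_20 = 392.5/EI
Flexibility coefficients: a unit moment at one end gives L/(3EI) there and L/(6EI) at the far end, so f₁₁ = f₂₂ = 4.167/EI and f₁₂ = f₂₁ = 2.083/EI.
Compatibility — zero rotation at each built-in end:
  4.167 M_1 + 2.083 M_2 = 588.8
  2.083 M_1 + 4.167 M_2 = 392.5
Solving the pair gives M_1 = 125.6 kip·ft and M_2 = 31.4 kip·ft (hogging).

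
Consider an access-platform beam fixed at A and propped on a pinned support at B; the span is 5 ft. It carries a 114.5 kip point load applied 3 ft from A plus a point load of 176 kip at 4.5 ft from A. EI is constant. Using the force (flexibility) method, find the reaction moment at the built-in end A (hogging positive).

Choose R_B as the redundant. The primary structure is the cantilever fixed at A.
Deflection at B on the released cantilever, summing each load's contribution:
  point load 114.5 at a = 3: Pa²(3L − a)/(6EI) = 2061/EI
  point load 176 at a = 4.5: Pa²(3L − a)/(6EI) = 6237/EI
  δ_0 = 8298/EI
Tip deflection under a unit load at B: L³/(3EI) = 41.67/EI.
The prop prevents deflection at B: R_B = δ_0/δ_{BB} = 8298/41.67 = 199.2 kip.
Moment equilibrium about A: M_A = Σ(load moments about A) − R_B·L = 1136 − 199.2×5 = 139.7 kip·ft.

M_A = 139.7 kip·ft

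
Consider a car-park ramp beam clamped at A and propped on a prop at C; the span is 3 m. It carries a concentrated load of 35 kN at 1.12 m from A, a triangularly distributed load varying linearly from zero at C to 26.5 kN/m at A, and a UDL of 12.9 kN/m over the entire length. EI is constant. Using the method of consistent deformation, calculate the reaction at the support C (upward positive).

R_C = 28.87 kN

Remove the prop at C; the released (primary) structure is a cantilever built in at A.
Deflection at C on the released cantilever, summing each load's contribution:
  point load 35 at a = 1.12: Pa²(3L − a)/(6EI) = 57.66/EI
  triangular load, peak 26.5 at the fixed end: w₀L⁴/(30EI) = 71.55/EI
  UDL 12.9: wL⁴/(8EI) = 130.6/EI
  δ_0 = 259.8/EI
Flexibility coefficient — unit upward force at C: δ_{CC} = L³/(3EI) = 9/EI.
The prop prevents deflection at C: R_C = δ_0/δ_{CC} = 259.8/9 = 28.87 kN.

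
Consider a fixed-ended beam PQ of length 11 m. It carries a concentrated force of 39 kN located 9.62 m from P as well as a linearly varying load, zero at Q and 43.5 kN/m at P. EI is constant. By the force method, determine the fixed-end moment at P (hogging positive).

M_P = 269.1 kN·m

Take the two fixed-end moments M_P, M_Q as redundants; the released structure is the simple span PQ.
Simple-span end rotations at P and Q under the given loads:
  at P: point load 39 at a = 9.62: Pab(L + b)/(6LEI) = 97.12/EI
  at Q: point load 39 at a = 9.62: Pab(L + a)/(6LEI) = 161.8/EI
  at P: triangular load, peak 43.5: w₀L³/(45EI) = 1287/EI
  at Q: triangular load, peak 43.5: 7w₀L³/(360EI) = 1126/EI
  θ_P0 = 1384/EI,  θ_Q0 = 1288/EI
Flexibility coefficients: a unit moment at one end gives L/(3EI) there and L/(6EI) at the far end, so f₁₁ = f₂₂ = 3.667/EI and f₁₂ = f₂₁ = 1.833/EI.
Compatibility — zero rotation at each built-in end:
  3.667 M_P + 1.833 M_Q = 1384
  1.833 M_P + 3.667 M_Q = 1288
Solving the pair gives M_P = 269.1 kN·m and M_Q = 216.6 kN·m (hogging).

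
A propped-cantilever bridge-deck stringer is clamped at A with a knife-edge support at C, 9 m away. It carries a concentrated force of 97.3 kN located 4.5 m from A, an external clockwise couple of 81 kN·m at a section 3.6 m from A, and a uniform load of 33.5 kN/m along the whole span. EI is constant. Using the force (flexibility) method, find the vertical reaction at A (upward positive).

Choose R_C as the redundant. The primary structure is the cantilever fixed at A.
Free-end deflection of the primary structure under the applied loading (downward +):
  point load 97.3 at a = 4.5: Pa²(3L − a)/(6EI) = 7389/EI
  clockwise couple 81 at a = 3.6: M₀a(2L − a)/(2EI) = 2100/EI
  UDL 33.5: wL⁴/(8EI) = 27474/EI
  δ_0 = 36962/EI
Flexibility coefficient — unit upward force at C: δ_{CC} = L³/(3EI) = 243/EI.
The prop prevents deflection at C: R_C = δ_0/δ_{CC} = 36962/243 = 152.1 kN.
Vertical equilibrium: R_A = ΣP − R_C = 398.8 − 152.1 = 246.7 kN.

R_A = 246.7 kN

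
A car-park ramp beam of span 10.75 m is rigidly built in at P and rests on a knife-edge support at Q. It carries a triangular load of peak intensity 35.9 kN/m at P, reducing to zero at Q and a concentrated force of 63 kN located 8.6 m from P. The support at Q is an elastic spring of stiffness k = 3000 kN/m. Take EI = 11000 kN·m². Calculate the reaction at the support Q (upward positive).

R_Q = 82.22 kN

Take the reaction at Q as the redundant and release it; the primary structure is a cantilever fixed at P.
Primary-structure tip deflection at Q by superposition:
  triangular load, peak 35.9 at the fixed end: w₀L⁴/(30EI) = 15981/EI
  point load 63 at a = 8.6: Pa²(3L − a)/(6EI) = 18366/EI
  δ_0 = 34347/EI
Tip deflection under a unit load at Q: L³/(3EI) = 414.1/EI.
With EI = 11000 kN·m²: δ_0 = 3.1225 m and δ_{QQ} = 0.037645 m/kN.
Compatibility — the spring shortens by R_Q/k under the reaction it provides: δ_0 − R_Q·δ_{QQ} = R_Q/k. With 1/k = 0.000333 m/kN, R_Q = δ_0 / (δ_{QQ} + 1/k) = 3.1225 / (0.037645 + 0.000333) = 82.22 kN.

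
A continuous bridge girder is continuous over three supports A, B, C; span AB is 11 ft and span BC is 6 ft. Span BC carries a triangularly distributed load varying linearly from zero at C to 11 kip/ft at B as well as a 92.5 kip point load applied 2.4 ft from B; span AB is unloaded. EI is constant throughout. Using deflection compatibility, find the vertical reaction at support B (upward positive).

R_B = 89.59 kip

Insert a hinge at B; M_B is the redundant, and each span becomes simply supported.
Rotations at B on the released spans (each span's end-slope, ×1/EI):
  span BC: triangular load, peak 11: w₀L³/(45EI) = 52.8/EI
  span BC: point load 92.5 at a = 2.4: Pab(L + b)/(6LEI) = 213.1/EI
  relative rotation θ_0 = (0 + 265.9)/EI = 265.9/EI
A unit hogging moment at B produces rotation L₁/(3EI) + L₂/(3EI) = 5.667/EI.
Slope continuity at B: θ_0 = M_B·5.667/EI, so M_B = 265.9/5.667 = 46.93 kip·ft (hogging).
Span AB, ΣM about A with M_B applied at B: R_B^{AB}·11 = 0 + 46.93, so R_B^{AB} = 4.266 kip and R_A = 0 − 4.266 = -4.266 kip.
Span BC, ΣM about C: R_B^{BC}·6 = 465 + 46.93, so R_B^{BC} = 85.32 kip and R_C = 125.5 − 85.32 = 40.18 kip.
R_B = 4.266 + 85.32 = 89.59 kip.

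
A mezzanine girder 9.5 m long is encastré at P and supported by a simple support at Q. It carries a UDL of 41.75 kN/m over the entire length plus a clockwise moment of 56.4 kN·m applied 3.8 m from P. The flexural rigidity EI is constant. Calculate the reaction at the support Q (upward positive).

Choose R_Q as the redundant. The primary structure is the cantilever fixed at P.
Downward deflection at the released point Q due to the loads:
  UDL 41.75: wL⁴/(8EI) = 42507/EI
  clockwise couple 56.4 at a = 3.8: M₀a(2L − a)/(2EI) = 1629/EI
  δ_0 = 44136/EI
Tip deflection under a unit load at Q: L³/(3EI) = 285.8/EI.
Compatibility at Q: δ_0 − R_Q·δ_{QQ} = 0, so R_Q = 44136/285.8 = 154.4 kN.

R_Q = 154.4 kN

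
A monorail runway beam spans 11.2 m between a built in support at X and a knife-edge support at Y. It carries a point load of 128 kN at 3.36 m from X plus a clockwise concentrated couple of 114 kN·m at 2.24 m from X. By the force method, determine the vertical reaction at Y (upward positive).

R_Y = 21.05 kN

Release the roller at Y. Primary structure: cantilever fixed at X.
Primary-structure tip deflection at Y by superposition:
  point load 128 at a = 3.36: Pa²(3L − a)/(6EI) = 7283/EI
  clockwise couple 114 at a = 2.24: M₀a(2L − a)/(2EI) = 2574/EI
  δ_0 = 9857/EI
Tip deflection under a unit load at Y: L³/(3EI) = 468.3/EI.
The prop prevents deflection at Y: R_Y = δ_0/δ_{YY} = 9857/468.3 = 21.05 kN.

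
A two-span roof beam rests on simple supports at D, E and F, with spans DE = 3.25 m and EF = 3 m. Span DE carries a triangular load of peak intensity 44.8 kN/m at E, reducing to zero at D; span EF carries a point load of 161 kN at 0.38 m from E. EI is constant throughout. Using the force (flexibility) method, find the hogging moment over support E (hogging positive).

Release continuity at E by inserting a hinge; the redundant is the internal moment M_E. The primary structure is two simply-supported spans DE and EF.
End slopes at the hinge E, treating each span as simply supported:
  span DE: triangular load, peak 44.8: w₀L³/(45EI) = 34.18/EI
  span EF: point load 161 at a = 0.38: Pab(L + b)/(6LEI) = 50.05/EI
  relative rotation θ_0 = (34.18 + 50.05)/EI = 84.22/EI
A unit hogging moment at E produces rotation L₁/(3EI) + L₂/(3EI) = 2.083/EI.
Slope continuity at E: θ_0 = M_E·2.083/EI, so M_E = 84.22/2.083 = 40.43 kN·m (hogging).

M_E = 40.43 kN·m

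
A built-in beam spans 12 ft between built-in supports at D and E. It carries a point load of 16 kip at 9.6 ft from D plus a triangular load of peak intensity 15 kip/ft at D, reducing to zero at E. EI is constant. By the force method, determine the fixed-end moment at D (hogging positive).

Release both end moments; the primary structure is a simply-supported span DE with redundants M_D and M_E.
End rotations of the released simple span under the applied load (×1/EI):
  at D: point load 16 at a = 9.6: Pab(L + b)/(6LEI) = 73.73/EI
  at E: point load 16 at a = 9.6: Pab(L + a)/(6LEI) = 110.6/EI
  at D: triangular load, peak 15: w₀L³/(45EI) = 576/EI
  at E: triangular load, peak 15: 7w₀L³/(360EI) = 504/EI
  θ_D0 = 649.7/EI,  θ_E0 = 614.6/EI
Flexibility coefficients: a unit moment at one end gives L/(3EI) there and L/(6EI) at the far end, so f₁₁ = f₂₂ = 4/EI and f₁₂ = f₂₁ = 2/EI.
Compatibility — zero rotation at each built-in end:
  4 M_D + 2 M_E = 649.7
  2 M_D + 4 M_E = 614.6
Solving the pair gives M_D = 114.1 kip·ft and M_E = 96.58 kip·ft (hogging).

M_D = 114.1 kip·ft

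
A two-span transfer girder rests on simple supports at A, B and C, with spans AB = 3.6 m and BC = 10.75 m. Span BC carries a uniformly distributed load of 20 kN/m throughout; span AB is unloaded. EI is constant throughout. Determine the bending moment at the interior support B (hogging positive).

M_B = 216.4 kN·m

Release continuity at B by inserting a hinge; the redundant is the internal moment M_B. The primary structure is two simply-supported spans AB and BC.
End slopes at the hinge B, treating each span as simply supported:
  span BC: UDL 20: wL³/(24EI) = 1035/EI
  relative rotation θ_0 = (0 + 1035)/EI = 1035/EI
A unit hogging moment at B produces rotation L₁/(3EI) + L₂/(3EI) = 4.783/EI.
Compatibility: M_B·(L₁+L₂)/(3EI) = θ_0, giving M_B = 216.4 kN·m (hogging).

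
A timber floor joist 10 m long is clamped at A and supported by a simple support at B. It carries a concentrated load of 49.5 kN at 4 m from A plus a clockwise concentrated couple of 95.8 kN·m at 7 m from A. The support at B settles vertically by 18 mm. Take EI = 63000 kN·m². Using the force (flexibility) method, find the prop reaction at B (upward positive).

Remove the prop at B; the released (primary) structure is a cantilever built in at A.
Deflection at B on the released cantilever, summing each load's contribution:
  point load 49.5 at a = 4: Pa²(3L − a)/(6EI) = 3432/EI
  clockwise couple 95.8 at a = 7: M₀a(2L − a)/(2EI) = 4359/EI
  δ_0 = 7791/EI
Tip deflection under a unit load at B: L³/(3EI) = 333.3/EI.
With EI = 63000 kN·m²: δ_0 = 0.12367 m and δ_{BB} = 0.005291 m/kN.
Compatibility — the beam at B must follow the support down by 0.018 m: δ_0 − R_B·δ_{BB} = 0.018, so R_B = (0.12367 − 0.018)/0.005291 = 19.97 kN.

R_B = 19.97 kN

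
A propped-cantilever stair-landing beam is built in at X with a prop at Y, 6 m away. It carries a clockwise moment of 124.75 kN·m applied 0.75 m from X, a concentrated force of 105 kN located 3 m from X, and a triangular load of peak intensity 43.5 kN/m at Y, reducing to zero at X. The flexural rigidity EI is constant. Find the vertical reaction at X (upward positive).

R_X = 123.6 kN

Choose R_Y as the redundant. The primary structure is the cantilever fixed at X.
Free-end deflection of the primary structure under the applied loading (downward +):
  clockwise couple 124.75 at a = 0.75: M₀a(2L − a)/(2EI) = 526.3/EI
  point load 105 at a = 3: Pa²(3L − a)/(6EI) = 2362/EI
  triangular load, peak 43.5 at the free end: 11w₀L⁴/(120EI) = 5168/EI
  δ_0 = 8057/EI
Tip deflection under a unit load at Y: L³/(3EI) = 72/EI.
The prop prevents deflection at Y: R_Y = δ_0/δ_{YY} = 8057/72 = 111.9 kN.
Vertical equilibrium: R_X = ΣP − R_Y = 235.5 − 111.9 = 123.6 kN.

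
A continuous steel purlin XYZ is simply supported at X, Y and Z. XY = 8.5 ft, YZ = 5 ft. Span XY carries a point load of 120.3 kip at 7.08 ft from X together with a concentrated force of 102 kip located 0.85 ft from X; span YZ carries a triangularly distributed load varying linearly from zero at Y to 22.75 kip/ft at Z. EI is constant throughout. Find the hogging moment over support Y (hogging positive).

M_Y = 121.4 kip·ft

Release continuity at Y by inserting a hinge; the redundant is the internal moment M_Y. The primary structure is two simply-supported spans XY and YZ.
Rotations at Y on the released spans (each span's end-slope, ×1/EI):
  span XY: point load 120.3 at a = 7.08: Pab(L + a)/(6LEI) = 369.5/EI
  span XY: point load 102 at a = 0.85: Pab(L + a)/(6LEI) = 121.6/EI
  span YZ: triangular load, peak 22.75: 7w₀L³/(360EI) = 55.3/EI
  relative rotation θ_0 = (491.1 + 55.3)/EI = 546.4/EI
A unit hogging moment at Y produces rotation L₁/(3EI) + L₂/(3EI) = 4.5/EI.
Compatibility: M_Y·(L₁+L₂)/(3EI) = θ_0, giving M_Y = 121.4 kip·ft (hogging).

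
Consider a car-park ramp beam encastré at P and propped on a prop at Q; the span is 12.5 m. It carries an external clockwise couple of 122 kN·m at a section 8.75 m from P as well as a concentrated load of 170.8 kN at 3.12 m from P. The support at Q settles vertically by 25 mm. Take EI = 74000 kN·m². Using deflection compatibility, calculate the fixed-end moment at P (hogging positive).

Choose R_Q as the redundant. The primary structure is the cantilever fixed at P.
Downward deflection at the released point Q due to the loads:
  clockwise couple 122 at a = 8.75: M₀a(2L − a)/(2EI) = 8673/EI
  point load 170.8 at a = 3.12: Pa²(3L − a)/(6EI) = 9527/EI
  δ_0 = 18200/EI
Tip deflection under a unit load at Q: L³/(3EI) = 651/EI.
With EI = 74000 kN·m²: δ_0 = 0.24595 m and δ_{QQ} = 0.008798 m/kN.
Compatibility — the beam at Q must follow the support down by 0.025 m: δ_0 − R_Q·δ_{QQ} = 0.025, so R_Q = (0.24595 − 0.025)/0.008798 = 25.11 kN.
Moment equilibrium about P: M_P = Σ(load moments about P) − R_Q·L = 654.9 − 25.11×12.5 = 341 kN·m.

M_P = 341 kN·m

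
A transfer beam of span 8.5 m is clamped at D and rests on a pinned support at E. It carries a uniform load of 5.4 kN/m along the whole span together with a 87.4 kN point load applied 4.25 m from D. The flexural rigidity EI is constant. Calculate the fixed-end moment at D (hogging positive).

Release the roller at E. Primary structure: cantilever fixed at D.
Downward deflection at the released point E due to the loads:
  UDL 5.4: wL⁴/(8EI) = 3524/EI
  point load 87.4 at a = 4.25: Pa²(3L − a)/(6EI) = 5591/EI
  δ_0 = 9115/EI
Tip deflection under a unit load at E: L³/(3EI) = 204.7/EI.
The prop prevents deflection at E: R_E = δ_0/δ_{EE} = 9115/204.7 = 44.52 kN.
Moment equilibrium about D: M_D = Σ(load moments about D) − R_E·L = 566.5 − 44.52×8.5 = 188.1 kN·m.

M_D = 188.1 kN·m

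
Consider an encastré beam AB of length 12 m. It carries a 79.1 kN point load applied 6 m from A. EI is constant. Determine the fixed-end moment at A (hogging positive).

Take the two fixed-end moments M_A, M_B as redundants; the released structure is the simple span AB.
On the primary (simply-supported) span, the end slopes from the loading are:
  at A: point load 79.1 at a = 6: Pab(L + b)/(6LEI) = 711.9/EI
  at B: point load 79.1 at a = 6: Pab(L + a)/(6LEI) = 711.9/EI
  θ_A0 = 711.9/EI,  θ_B0 = 711.9/EI
Flexibility coefficients: a unit moment at one end gives L/(3EI) there and L/(6EI) at the far end, so f₁₁ = f₂₂ = 4/EI and f₁₂ = f₂₁ = 2/EI.
Compatibility — zero rotation at each built-in end:
  4 M_A + 2 M_B = 711.9
  2 M_A + 4 M_B = 711.9
Solving the pair gives M_A = 118.7 kN·m and M_B = 118.7 kN·m (hogging).

M_A = 118.7 kN·m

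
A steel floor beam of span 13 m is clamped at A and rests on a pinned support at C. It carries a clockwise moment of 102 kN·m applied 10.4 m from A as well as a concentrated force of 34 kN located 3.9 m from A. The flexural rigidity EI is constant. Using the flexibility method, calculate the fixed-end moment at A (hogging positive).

Choose R_C as the redundant. The primary structure is the cantilever fixed at A.
Downward deflection at the released point C due to the loads:
  clockwise couple 102 at a = 10.4: M₀a(2L − a)/(2EI) = 8274/EI
  point load 34 at a = 3.9: Pa²(3L − a)/(6EI) = 3025/EI
  δ_0 = 11300/EI
Flexibility coefficient — unit upward force at C: δ_{CC} = L³/(3EI) = 732.3/EI.
Compatibility at C: δ_0 − R_C·δ_{CC} = 0, so R_C = 11300/732.3 = 15.43 kN.
Moment equilibrium about A: M_A = Σ(load moments about A) − R_C·L = 234.6 − 15.43×13 = 34.02 kN·m.

M_A = 34.02 kN·m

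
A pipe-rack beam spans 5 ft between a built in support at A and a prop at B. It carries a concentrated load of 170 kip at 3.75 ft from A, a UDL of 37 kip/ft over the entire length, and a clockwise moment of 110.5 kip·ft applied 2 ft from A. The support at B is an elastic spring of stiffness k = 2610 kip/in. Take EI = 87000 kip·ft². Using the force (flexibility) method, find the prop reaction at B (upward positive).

Release the roller at B. Primary structure: cantilever fixed at A.
Downward deflection at the released point B due to the loads:
  point load 170 at a = 3.75: Pa²(3L − a)/(6EI) = 4482/EI
  UDL 37: wL⁴/(8EI) = 2891/EI
  clockwise couple 110.5 at a = 2: M₀a(2L − a)/(2EI) = 884/EI
  δ_0 = 8257/EI
Flexibility coefficient — unit upward force at B: δ_{BB} = L³/(3EI) = 41.67/EI.
With EI = 87000 kip·ft²: δ_0 = 0.094909 ft and δ_{BB} = 0.000479 ft/kip.
Compatibility — the spring shortens by R_B/k under the reaction it provides: δ_0 − R_B·δ_{BB} = R_B/k. With 1/k = 1/(2610×12) ft/kip = 0.000032 ft/kip, R_B = δ_0 / (δ_{BB} + 1/k) = 0.094909 / (0.000479 + 0.000032) = 185.8 kip.

R_B = 185.8 kip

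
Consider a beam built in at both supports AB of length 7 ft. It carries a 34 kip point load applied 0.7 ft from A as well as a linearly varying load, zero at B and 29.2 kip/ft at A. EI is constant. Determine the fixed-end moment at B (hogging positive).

Release both end moments; the primary structure is a simply-supported span AB with redundants M_A and M_B.
On the primary (simply-supported) span, the end slopes from the loading are:
  at A: point load 34 at a = 0.7: Pab(L + b)/(6LEI) = 47.48/EI
  at B: point load 34 at a = 0.7: Pab(L + a)/(6LEI) = 27.49/EI
  at A: triangular load, peak 29.2: w₀L³/(45EI) = 222.6/EI
  at B: triangular load, peak 29.2: 7w₀L³/(360EI) = 194.7/EI
  θ_A0 = 270/EI,  θ_B0 = 222.2/EI
Flexibility coefficients: a unit moment at one end gives L/(3EI) there and L/(6EI) at the far end, so f₁₁ = f₂₂ = 2.333/EI and f₁₂ = f₂₁ = 1.167/EI.
Compatibility — zero rotation at each built-in end:
  2.333 M_A + 1.167 M_B = 270
  1.167 M_A + 2.333 M_B = 222.2
Solving the pair gives M_A = 90.82 kip·ft and M_B = 49.84 kip·ft (hogging).

M_B = 49.84 kip·ft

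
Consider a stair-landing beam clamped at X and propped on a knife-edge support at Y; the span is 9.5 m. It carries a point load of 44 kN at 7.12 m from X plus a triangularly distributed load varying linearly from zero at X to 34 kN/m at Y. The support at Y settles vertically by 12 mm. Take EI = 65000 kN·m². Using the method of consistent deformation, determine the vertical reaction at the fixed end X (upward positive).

R_X = 91.59 kN

Take the reaction at Y as the redundant and release it; the primary structure is a cantilever fixed at X.
Free-end deflection of the primary structure under the applied loading (downward +):
  point load 44 at a = 7.12: Pa²(3L − a)/(6EI) = 7948/EI
  triangular load, peak 34 at the free end: 11w₀L⁴/(120EI) = 25385/EI
  δ_0 = 33334/EI
Tip deflection under a unit load at Y: L³/(3EI) = 285.8/EI.
With EI = 65000 kN·m²: δ_0 = 0.51283 m and δ_{YY} = 0.004397 m/kN.
Compatibility — the beam at Y must follow the support down by 0.012 m: δ_0 − R_Y·δ_{YY} = 0.012, so R_Y = (0.51283 − 0.012)/0.004397 = 113.9 kN.
Vertical equilibrium: R_X = ΣP − R_Y = 205.5 − 113.9 = 91.59 kN.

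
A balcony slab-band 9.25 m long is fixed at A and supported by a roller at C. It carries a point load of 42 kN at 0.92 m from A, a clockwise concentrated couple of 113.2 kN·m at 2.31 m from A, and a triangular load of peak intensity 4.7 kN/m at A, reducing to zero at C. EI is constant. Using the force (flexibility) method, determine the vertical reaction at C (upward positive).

Remove the prop at C; the released (primary) structure is a cantilever built in at A.
Free-end deflection of the primary structure under the applied loading (downward +):
  point load 42 at a = 0.92: Pa²(3L − a)/(6EI) = 159/EI
  clockwise couple 113.2 at a = 2.31: M₀a(2L − a)/(2EI) = 2117/EI
  triangular load, peak 4.7 at the fixed end: w₀L⁴/(30EI) = 1147/EI
  δ_0 = 3423/EI
Tip deflection under a unit load at C: L³/(3EI) = 263.8/EI.
The prop prevents deflection at C: R_C = δ_0/δ_{CC} = 3423/263.8 = 12.97 kN.

R_C = 12.97 kN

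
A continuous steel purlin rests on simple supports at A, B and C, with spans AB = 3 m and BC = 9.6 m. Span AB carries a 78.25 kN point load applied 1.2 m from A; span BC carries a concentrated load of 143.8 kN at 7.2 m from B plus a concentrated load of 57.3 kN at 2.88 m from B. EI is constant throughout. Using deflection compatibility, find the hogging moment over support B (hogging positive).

M_B = 207.5 kN·m

Take M_B as the redundant. Released structure: two simple spans AB and BC with a hinge at B.
Rotations at B on the released spans (each span's end-slope, ×1/EI):
  span AB: point load 78.25 at a = 1.2: Pab(L + a)/(6LEI) = 39.44/EI
  span BC: point load 143.8 at a = 7.2: Pab(L + b)/(6LEI) = 517.7/EI
  span BC: point load 57.3 at a = 2.88: Pab(L + b)/(6LEI) = 314.2/EI
  relative rotation θ_0 = (39.44 + 831.9)/EI = 871.3/EI
A unit hogging moment at B produces rotation L₁/(3EI) + L₂/(3EI) = 4.2/EI.
Slope continuity at B: θ_0 = M_B·4.2/EI, so M_B = 871.3/4.2 = 207.5 kN·m (hogging).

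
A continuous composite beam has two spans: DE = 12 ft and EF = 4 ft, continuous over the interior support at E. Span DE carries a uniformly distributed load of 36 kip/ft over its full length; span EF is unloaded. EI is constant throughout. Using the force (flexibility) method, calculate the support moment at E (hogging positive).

Insert a hinge at E; M_E is the redundant, and each span becomes simply supported.
Discontinuity in slope at E on the released structure — sum the simple-span end rotations:
  span DE: UDL 36: wL³/(24EI) = 2592/EI
  relative rotation θ_0 = (2592 + 0)/EI = 2592/EI
A unit hogging moment at E produces rotation L₁/(3EI) + L₂/(3EI) = 5.333/EI.
Compatibility: M_E·(L₁+L₂)/(3EI) = θ_0, giving M_E = 486 kip·ft (hogging).

M_E = 486 kip·ft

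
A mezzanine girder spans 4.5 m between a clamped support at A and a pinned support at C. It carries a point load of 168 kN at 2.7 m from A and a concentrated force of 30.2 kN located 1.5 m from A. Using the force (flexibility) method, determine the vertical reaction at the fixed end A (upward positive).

Take the reaction at C as the redundant and release it; the primary structure is a cantilever fixed at A.
Primary-structure tip deflection at C by superposition:
  point load 168 at a = 2.7: Pa²(3L − a)/(6EI) = 2204/EI
  point load 30.2 at a = 1.5: Pa²(3L − a)/(6EI) = 135.9/EI
  δ_0 = 2340/EI
Flexibility coefficient — unit upward force at C: δ_{CC} = L³/(3EI) = 30.38/EI.
The prop prevents deflection at C: R_C = δ_0/δ_{CC} = 2340/30.38 = 77.05 kN.
Vertical equilibrium: R_A = ΣP − R_C = 198.2 − 77.05 = 121.1 kN.

R_A = 121.1 kN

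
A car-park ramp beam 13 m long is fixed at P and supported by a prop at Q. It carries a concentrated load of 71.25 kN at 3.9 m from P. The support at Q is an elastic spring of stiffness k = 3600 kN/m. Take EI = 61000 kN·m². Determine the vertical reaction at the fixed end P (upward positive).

Release the roller at Q. Primary structure: cantilever fixed at P.
Free-end deflection of the primary structure under the applied loading (downward +):
  point load 71.25 at a = 3.9: Pa²(3L − a)/(6EI) = 6340/EI
Tip deflection under a unit load at Q: L³/(3EI) = 732.3/EI.
With EI = 61000 kN·m²: δ_0 = 0.10393 m and δ_{QQ} = 0.012005 m/kN.
Compatibility — the spring shortens by R_Q/k under the reaction it provides: δ_0 − R_Q·δ_{QQ} = R_Q/k. With 1/k = 0.000278 m/kN, R_Q = δ_0 / (δ_{QQ} + 1/k) = 0.10393 / (0.012005 + 0.000278) = 8.461 kN.
Vertical equilibrium: R_P = ΣP − R_Q = 71.25 − 8.461 = 62.79 kN.

R_P = 62.79 kN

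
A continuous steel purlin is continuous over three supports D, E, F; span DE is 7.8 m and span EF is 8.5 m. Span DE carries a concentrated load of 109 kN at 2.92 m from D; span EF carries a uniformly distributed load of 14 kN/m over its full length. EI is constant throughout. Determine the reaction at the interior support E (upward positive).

Insert a hinge at E; M_E is the redundant, and each span becomes simply supported.
Rotations at E on the released spans (each span's end-slope, ×1/EI):
  span DE: point load 109 at a = 2.92: Pab(L + a)/(6LEI) = 355.8/EI
  span EF: UDL 14: wL³/(24EI) = 358.2/EI
  relative rotation θ_0 = (355.8 + 358.2)/EI = 714/EI
A unit hogging moment at E produces rotation L₁/(3EI) + L₂/(3EI) = 5.433/EI.
Slope continuity at E: θ_0 = M_E·5.433/EI, so M_E = 714/5.433 = 131.4 kN·m (hogging).
Span DE, ΣM about D with M_E applied at E: R_E^{DE}·7.8 = 318.3 + 131.4, so R_E^{DE} = 57.65 kN and R_D = 109 − 57.65 = 51.35 kN.
Span EF, ΣM about F: R_E^{EF}·8.5 = 505.8 + 131.4, so R_E^{EF} = 74.96 kN and R_F = 119 − 74.96 = 44.04 kN.
R_E = 57.65 + 74.96 = 132.6 kN.

R_E = 132.6 kN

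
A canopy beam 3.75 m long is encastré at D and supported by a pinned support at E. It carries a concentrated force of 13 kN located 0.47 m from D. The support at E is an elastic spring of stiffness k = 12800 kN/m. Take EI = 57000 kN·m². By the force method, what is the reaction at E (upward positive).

Remove the prop at E; the released (primary) structure is a cantilever built in at D.
Free-end deflection of the primary structure under the applied loading (downward +):
  point load 13 at a = 0.47: Pa²(3L − a)/(6EI) = 5.159/EI
Tip deflection under a unit load at E: L³/(3EI) = 17.58/EI.
With EI = 57000 kN·m²: δ_0 = 0.000091 m and δ_{EE} = 0.000308 m/kN.
Compatibility — the spring shortens by R_E/k under the reaction it provides: δ_0 − R_E·δ_{EE} = R_E/k. With 1/k = 0.000078 m/kN, R_E = δ_0 / (δ_{EE} + 1/k) = 0.000091 / (0.000308 + 0.000078) = 0.2342 kN.

R_E = 0.2342 kN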